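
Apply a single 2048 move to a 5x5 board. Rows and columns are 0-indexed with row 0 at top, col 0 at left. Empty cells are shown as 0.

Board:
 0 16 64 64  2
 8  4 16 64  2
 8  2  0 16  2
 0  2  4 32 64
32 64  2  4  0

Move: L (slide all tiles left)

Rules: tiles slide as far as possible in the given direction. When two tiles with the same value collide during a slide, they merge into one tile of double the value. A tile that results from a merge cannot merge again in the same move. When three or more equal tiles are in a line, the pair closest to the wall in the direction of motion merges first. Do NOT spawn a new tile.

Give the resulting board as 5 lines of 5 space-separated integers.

Slide left:
row 0: [0, 16, 64, 64, 2] -> [16, 128, 2, 0, 0]
row 1: [8, 4, 16, 64, 2] -> [8, 4, 16, 64, 2]
row 2: [8, 2, 0, 16, 2] -> [8, 2, 16, 2, 0]
row 3: [0, 2, 4, 32, 64] -> [2, 4, 32, 64, 0]
row 4: [32, 64, 2, 4, 0] -> [32, 64, 2, 4, 0]

Answer:  16 128   2   0   0
  8   4  16  64   2
  8   2  16   2   0
  2   4  32  64   0
 32  64   2   4   0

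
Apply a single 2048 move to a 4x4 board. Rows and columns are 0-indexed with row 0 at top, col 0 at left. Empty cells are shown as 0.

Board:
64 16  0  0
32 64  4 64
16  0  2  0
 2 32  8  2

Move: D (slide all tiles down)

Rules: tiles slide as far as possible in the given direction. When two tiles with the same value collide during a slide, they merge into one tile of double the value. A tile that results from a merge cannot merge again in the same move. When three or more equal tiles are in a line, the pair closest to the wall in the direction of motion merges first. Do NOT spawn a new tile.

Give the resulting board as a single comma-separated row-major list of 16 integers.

Slide down:
col 0: [64, 32, 16, 2] -> [64, 32, 16, 2]
col 1: [16, 64, 0, 32] -> [0, 16, 64, 32]
col 2: [0, 4, 2, 8] -> [0, 4, 2, 8]
col 3: [0, 64, 0, 2] -> [0, 0, 64, 2]

Answer: 64, 0, 0, 0, 32, 16, 4, 0, 16, 64, 2, 64, 2, 32, 8, 2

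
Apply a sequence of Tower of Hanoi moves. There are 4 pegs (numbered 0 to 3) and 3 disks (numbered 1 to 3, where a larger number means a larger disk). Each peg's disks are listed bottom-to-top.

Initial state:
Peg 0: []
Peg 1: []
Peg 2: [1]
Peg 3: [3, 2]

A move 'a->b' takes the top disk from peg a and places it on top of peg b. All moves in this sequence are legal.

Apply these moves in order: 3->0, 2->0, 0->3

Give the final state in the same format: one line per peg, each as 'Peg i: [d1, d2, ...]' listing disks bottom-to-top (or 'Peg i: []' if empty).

After move 1 (3->0):
Peg 0: [2]
Peg 1: []
Peg 2: [1]
Peg 3: [3]

After move 2 (2->0):
Peg 0: [2, 1]
Peg 1: []
Peg 2: []
Peg 3: [3]

After move 3 (0->3):
Peg 0: [2]
Peg 1: []
Peg 2: []
Peg 3: [3, 1]

Answer: Peg 0: [2]
Peg 1: []
Peg 2: []
Peg 3: [3, 1]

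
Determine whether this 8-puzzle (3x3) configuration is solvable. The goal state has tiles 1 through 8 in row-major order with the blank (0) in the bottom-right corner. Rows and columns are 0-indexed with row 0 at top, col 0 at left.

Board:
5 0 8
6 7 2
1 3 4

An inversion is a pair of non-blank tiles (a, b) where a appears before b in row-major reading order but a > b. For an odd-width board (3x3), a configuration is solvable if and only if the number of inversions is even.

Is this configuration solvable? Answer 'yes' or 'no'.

Answer: no

Derivation:
Inversions (pairs i<j in row-major order where tile[i] > tile[j] > 0): 19
19 is odd, so the puzzle is not solvable.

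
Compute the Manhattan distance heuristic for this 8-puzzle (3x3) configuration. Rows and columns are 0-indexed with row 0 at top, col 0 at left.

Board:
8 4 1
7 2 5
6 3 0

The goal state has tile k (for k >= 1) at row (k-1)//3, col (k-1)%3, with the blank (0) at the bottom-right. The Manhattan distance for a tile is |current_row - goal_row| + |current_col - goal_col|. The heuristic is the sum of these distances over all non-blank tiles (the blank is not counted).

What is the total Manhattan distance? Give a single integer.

Tile 8: at (0,0), goal (2,1), distance |0-2|+|0-1| = 3
Tile 4: at (0,1), goal (1,0), distance |0-1|+|1-0| = 2
Tile 1: at (0,2), goal (0,0), distance |0-0|+|2-0| = 2
Tile 7: at (1,0), goal (2,0), distance |1-2|+|0-0| = 1
Tile 2: at (1,1), goal (0,1), distance |1-0|+|1-1| = 1
Tile 5: at (1,2), goal (1,1), distance |1-1|+|2-1| = 1
Tile 6: at (2,0), goal (1,2), distance |2-1|+|0-2| = 3
Tile 3: at (2,1), goal (0,2), distance |2-0|+|1-2| = 3
Sum: 3 + 2 + 2 + 1 + 1 + 1 + 3 + 3 = 16

Answer: 16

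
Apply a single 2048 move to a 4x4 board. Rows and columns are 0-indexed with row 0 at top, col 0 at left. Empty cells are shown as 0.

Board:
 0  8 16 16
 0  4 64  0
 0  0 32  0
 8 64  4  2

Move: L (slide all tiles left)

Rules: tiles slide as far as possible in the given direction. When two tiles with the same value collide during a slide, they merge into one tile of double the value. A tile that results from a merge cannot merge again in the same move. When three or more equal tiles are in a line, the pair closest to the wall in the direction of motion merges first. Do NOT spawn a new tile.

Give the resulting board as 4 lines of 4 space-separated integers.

Slide left:
row 0: [0, 8, 16, 16] -> [8, 32, 0, 0]
row 1: [0, 4, 64, 0] -> [4, 64, 0, 0]
row 2: [0, 0, 32, 0] -> [32, 0, 0, 0]
row 3: [8, 64, 4, 2] -> [8, 64, 4, 2]

Answer:  8 32  0  0
 4 64  0  0
32  0  0  0
 8 64  4  2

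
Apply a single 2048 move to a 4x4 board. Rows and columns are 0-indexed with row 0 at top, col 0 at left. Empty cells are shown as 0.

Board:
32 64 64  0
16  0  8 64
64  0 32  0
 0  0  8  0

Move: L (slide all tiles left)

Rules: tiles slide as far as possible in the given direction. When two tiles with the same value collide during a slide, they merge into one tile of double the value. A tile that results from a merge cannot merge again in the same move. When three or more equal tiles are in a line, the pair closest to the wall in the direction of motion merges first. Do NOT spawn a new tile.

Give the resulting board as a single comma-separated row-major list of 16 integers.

Slide left:
row 0: [32, 64, 64, 0] -> [32, 128, 0, 0]
row 1: [16, 0, 8, 64] -> [16, 8, 64, 0]
row 2: [64, 0, 32, 0] -> [64, 32, 0, 0]
row 3: [0, 0, 8, 0] -> [8, 0, 0, 0]

Answer: 32, 128, 0, 0, 16, 8, 64, 0, 64, 32, 0, 0, 8, 0, 0, 0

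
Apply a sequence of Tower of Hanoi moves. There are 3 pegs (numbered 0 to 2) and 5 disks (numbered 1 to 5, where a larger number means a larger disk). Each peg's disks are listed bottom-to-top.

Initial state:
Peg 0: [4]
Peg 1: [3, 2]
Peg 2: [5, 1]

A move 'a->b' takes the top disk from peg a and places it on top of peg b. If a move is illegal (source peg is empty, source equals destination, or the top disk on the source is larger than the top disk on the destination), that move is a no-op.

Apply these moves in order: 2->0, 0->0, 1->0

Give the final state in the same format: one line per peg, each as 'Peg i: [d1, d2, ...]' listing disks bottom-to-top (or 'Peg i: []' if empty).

After move 1 (2->0):
Peg 0: [4, 1]
Peg 1: [3, 2]
Peg 2: [5]

After move 2 (0->0):
Peg 0: [4, 1]
Peg 1: [3, 2]
Peg 2: [5]

After move 3 (1->0):
Peg 0: [4, 1]
Peg 1: [3, 2]
Peg 2: [5]

Answer: Peg 0: [4, 1]
Peg 1: [3, 2]
Peg 2: [5]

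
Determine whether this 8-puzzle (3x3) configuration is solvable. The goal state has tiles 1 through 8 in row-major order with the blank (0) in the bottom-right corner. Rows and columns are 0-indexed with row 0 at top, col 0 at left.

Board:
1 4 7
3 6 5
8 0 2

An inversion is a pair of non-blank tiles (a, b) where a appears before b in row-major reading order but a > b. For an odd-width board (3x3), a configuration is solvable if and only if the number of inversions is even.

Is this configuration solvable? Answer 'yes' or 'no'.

Answer: no

Derivation:
Inversions (pairs i<j in row-major order where tile[i] > tile[j] > 0): 11
11 is odd, so the puzzle is not solvable.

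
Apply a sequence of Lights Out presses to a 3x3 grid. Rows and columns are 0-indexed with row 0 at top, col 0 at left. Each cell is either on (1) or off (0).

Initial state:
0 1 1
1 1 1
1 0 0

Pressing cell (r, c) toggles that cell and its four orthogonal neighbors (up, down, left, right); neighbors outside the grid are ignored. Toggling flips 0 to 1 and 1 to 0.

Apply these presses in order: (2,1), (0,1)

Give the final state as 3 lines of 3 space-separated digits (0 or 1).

Answer: 1 0 0
1 1 1
0 1 1

Derivation:
After press 1 at (2,1):
0 1 1
1 0 1
0 1 1

After press 2 at (0,1):
1 0 0
1 1 1
0 1 1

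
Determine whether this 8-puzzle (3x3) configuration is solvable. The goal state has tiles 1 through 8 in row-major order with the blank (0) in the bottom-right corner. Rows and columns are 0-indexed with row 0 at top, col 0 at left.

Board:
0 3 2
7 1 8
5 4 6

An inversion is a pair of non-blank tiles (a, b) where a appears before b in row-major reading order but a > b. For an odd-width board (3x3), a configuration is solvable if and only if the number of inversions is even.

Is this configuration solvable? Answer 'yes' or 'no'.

Answer: no

Derivation:
Inversions (pairs i<j in row-major order where tile[i] > tile[j] > 0): 11
11 is odd, so the puzzle is not solvable.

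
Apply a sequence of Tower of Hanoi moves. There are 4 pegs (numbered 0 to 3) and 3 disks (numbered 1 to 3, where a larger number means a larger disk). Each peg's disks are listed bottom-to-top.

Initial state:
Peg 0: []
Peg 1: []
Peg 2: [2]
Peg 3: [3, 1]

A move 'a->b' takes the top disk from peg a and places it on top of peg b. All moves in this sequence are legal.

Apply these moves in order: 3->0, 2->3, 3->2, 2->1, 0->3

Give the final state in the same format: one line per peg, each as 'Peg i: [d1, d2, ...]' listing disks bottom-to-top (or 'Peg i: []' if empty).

After move 1 (3->0):
Peg 0: [1]
Peg 1: []
Peg 2: [2]
Peg 3: [3]

After move 2 (2->3):
Peg 0: [1]
Peg 1: []
Peg 2: []
Peg 3: [3, 2]

After move 3 (3->2):
Peg 0: [1]
Peg 1: []
Peg 2: [2]
Peg 3: [3]

After move 4 (2->1):
Peg 0: [1]
Peg 1: [2]
Peg 2: []
Peg 3: [3]

After move 5 (0->3):
Peg 0: []
Peg 1: [2]
Peg 2: []
Peg 3: [3, 1]

Answer: Peg 0: []
Peg 1: [2]
Peg 2: []
Peg 3: [3, 1]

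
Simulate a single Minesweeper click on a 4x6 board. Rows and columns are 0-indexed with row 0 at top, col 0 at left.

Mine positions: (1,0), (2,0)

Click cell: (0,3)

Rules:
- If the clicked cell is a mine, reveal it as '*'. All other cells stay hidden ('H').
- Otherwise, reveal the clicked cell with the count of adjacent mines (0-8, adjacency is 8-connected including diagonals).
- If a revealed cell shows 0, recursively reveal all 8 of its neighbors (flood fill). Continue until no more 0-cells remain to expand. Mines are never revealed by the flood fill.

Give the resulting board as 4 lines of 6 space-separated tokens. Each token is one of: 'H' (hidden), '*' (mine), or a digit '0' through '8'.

H 1 0 0 0 0
H 2 0 0 0 0
H 2 0 0 0 0
H 1 0 0 0 0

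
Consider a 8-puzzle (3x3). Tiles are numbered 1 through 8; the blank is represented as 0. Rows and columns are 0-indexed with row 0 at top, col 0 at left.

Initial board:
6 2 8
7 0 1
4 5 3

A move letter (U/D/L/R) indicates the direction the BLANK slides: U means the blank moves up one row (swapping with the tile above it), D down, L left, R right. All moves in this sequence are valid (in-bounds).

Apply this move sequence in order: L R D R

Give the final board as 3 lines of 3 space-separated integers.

Answer: 6 2 8
7 5 1
4 3 0

Derivation:
After move 1 (L):
6 2 8
0 7 1
4 5 3

After move 2 (R):
6 2 8
7 0 1
4 5 3

After move 3 (D):
6 2 8
7 5 1
4 0 3

After move 4 (R):
6 2 8
7 5 1
4 3 0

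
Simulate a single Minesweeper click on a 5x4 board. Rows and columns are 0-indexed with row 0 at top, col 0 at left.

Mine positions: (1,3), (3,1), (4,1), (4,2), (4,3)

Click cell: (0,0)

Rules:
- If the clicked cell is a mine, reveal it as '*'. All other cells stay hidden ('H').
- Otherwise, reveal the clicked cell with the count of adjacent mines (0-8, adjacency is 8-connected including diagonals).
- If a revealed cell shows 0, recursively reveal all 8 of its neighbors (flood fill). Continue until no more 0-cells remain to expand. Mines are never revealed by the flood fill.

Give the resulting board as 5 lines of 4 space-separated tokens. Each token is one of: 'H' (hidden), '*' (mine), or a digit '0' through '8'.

0 0 1 H
0 0 1 H
1 1 2 H
H H H H
H H H H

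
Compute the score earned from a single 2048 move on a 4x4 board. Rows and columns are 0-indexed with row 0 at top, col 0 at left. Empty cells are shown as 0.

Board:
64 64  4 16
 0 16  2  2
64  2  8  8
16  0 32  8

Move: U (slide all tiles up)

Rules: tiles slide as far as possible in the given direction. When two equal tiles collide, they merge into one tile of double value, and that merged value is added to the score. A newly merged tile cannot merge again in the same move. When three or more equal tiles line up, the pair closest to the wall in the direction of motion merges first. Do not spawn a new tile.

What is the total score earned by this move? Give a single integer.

Answer: 144

Derivation:
Slide up:
col 0: [64, 0, 64, 16] -> [128, 16, 0, 0]  score +128 (running 128)
col 1: [64, 16, 2, 0] -> [64, 16, 2, 0]  score +0 (running 128)
col 2: [4, 2, 8, 32] -> [4, 2, 8, 32]  score +0 (running 128)
col 3: [16, 2, 8, 8] -> [16, 2, 16, 0]  score +16 (running 144)
Board after move:
128  64   4  16
 16  16   2   2
  0   2   8  16
  0   0  32   0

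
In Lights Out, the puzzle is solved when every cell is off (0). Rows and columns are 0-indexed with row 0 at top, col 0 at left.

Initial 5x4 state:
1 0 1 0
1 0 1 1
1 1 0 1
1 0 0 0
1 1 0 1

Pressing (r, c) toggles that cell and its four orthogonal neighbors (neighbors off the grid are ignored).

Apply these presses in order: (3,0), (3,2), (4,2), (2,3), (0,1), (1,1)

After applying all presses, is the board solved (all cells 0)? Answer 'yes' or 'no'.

After press 1 at (3,0):
1 0 1 0
1 0 1 1
0 1 0 1
0 1 0 0
0 1 0 1

After press 2 at (3,2):
1 0 1 0
1 0 1 1
0 1 1 1
0 0 1 1
0 1 1 1

After press 3 at (4,2):
1 0 1 0
1 0 1 1
0 1 1 1
0 0 0 1
0 0 0 0

After press 4 at (2,3):
1 0 1 0
1 0 1 0
0 1 0 0
0 0 0 0
0 0 0 0

After press 5 at (0,1):
0 1 0 0
1 1 1 0
0 1 0 0
0 0 0 0
0 0 0 0

After press 6 at (1,1):
0 0 0 0
0 0 0 0
0 0 0 0
0 0 0 0
0 0 0 0

Lights still on: 0

Answer: yes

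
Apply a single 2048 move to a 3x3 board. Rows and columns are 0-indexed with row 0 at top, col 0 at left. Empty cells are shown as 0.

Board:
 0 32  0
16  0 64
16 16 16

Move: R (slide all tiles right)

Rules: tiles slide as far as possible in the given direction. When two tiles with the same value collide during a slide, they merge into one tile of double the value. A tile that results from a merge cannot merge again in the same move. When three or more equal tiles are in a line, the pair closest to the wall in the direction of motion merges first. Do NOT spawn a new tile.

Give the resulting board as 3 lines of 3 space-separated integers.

Slide right:
row 0: [0, 32, 0] -> [0, 0, 32]
row 1: [16, 0, 64] -> [0, 16, 64]
row 2: [16, 16, 16] -> [0, 16, 32]

Answer:  0  0 32
 0 16 64
 0 16 32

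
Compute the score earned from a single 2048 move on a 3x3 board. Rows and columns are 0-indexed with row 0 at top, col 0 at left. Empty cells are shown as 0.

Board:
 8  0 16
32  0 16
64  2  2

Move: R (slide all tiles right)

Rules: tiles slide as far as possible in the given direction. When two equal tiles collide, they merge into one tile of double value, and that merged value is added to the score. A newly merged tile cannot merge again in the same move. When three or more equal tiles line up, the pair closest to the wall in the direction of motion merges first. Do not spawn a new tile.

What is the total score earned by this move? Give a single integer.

Slide right:
row 0: [8, 0, 16] -> [0, 8, 16]  score +0 (running 0)
row 1: [32, 0, 16] -> [0, 32, 16]  score +0 (running 0)
row 2: [64, 2, 2] -> [0, 64, 4]  score +4 (running 4)
Board after move:
 0  8 16
 0 32 16
 0 64  4

Answer: 4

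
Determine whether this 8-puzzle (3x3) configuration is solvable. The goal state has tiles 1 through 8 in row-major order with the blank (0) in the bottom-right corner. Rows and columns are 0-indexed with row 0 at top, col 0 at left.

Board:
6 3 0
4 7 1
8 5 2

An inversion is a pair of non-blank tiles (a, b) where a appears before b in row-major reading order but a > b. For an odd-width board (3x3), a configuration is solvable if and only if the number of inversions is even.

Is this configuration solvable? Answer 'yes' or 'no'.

Answer: no

Derivation:
Inversions (pairs i<j in row-major order where tile[i] > tile[j] > 0): 15
15 is odd, so the puzzle is not solvable.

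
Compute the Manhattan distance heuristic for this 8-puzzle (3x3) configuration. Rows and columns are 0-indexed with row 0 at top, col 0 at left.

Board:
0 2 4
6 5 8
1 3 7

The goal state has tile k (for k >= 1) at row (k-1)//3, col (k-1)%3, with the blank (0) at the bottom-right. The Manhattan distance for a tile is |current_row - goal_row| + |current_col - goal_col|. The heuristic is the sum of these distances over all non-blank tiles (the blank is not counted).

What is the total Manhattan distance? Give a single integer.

Answer: 14

Derivation:
Tile 2: at (0,1), goal (0,1), distance |0-0|+|1-1| = 0
Tile 4: at (0,2), goal (1,0), distance |0-1|+|2-0| = 3
Tile 6: at (1,0), goal (1,2), distance |1-1|+|0-2| = 2
Tile 5: at (1,1), goal (1,1), distance |1-1|+|1-1| = 0
Tile 8: at (1,2), goal (2,1), distance |1-2|+|2-1| = 2
Tile 1: at (2,0), goal (0,0), distance |2-0|+|0-0| = 2
Tile 3: at (2,1), goal (0,2), distance |2-0|+|1-2| = 3
Tile 7: at (2,2), goal (2,0), distance |2-2|+|2-0| = 2
Sum: 0 + 3 + 2 + 0 + 2 + 2 + 3 + 2 = 14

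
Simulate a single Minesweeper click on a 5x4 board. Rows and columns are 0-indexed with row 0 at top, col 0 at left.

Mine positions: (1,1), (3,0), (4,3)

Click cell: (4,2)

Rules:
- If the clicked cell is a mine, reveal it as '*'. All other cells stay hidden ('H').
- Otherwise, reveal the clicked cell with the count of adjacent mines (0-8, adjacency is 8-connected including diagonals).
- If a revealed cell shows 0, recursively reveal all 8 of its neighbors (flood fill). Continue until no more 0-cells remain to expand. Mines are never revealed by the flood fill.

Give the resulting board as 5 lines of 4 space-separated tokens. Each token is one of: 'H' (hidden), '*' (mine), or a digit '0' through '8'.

H H H H
H H H H
H H H H
H H H H
H H 1 H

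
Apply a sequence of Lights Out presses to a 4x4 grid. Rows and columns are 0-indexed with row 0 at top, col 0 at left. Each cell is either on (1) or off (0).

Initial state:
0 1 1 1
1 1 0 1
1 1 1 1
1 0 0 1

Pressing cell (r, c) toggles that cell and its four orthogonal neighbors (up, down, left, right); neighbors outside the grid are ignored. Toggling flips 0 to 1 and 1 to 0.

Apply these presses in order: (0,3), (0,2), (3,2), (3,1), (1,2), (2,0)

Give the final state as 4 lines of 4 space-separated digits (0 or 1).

After press 1 at (0,3):
0 1 0 0
1 1 0 0
1 1 1 1
1 0 0 1

After press 2 at (0,2):
0 0 1 1
1 1 1 0
1 1 1 1
1 0 0 1

After press 3 at (3,2):
0 0 1 1
1 1 1 0
1 1 0 1
1 1 1 0

After press 4 at (3,1):
0 0 1 1
1 1 1 0
1 0 0 1
0 0 0 0

After press 5 at (1,2):
0 0 0 1
1 0 0 1
1 0 1 1
0 0 0 0

After press 6 at (2,0):
0 0 0 1
0 0 0 1
0 1 1 1
1 0 0 0

Answer: 0 0 0 1
0 0 0 1
0 1 1 1
1 0 0 0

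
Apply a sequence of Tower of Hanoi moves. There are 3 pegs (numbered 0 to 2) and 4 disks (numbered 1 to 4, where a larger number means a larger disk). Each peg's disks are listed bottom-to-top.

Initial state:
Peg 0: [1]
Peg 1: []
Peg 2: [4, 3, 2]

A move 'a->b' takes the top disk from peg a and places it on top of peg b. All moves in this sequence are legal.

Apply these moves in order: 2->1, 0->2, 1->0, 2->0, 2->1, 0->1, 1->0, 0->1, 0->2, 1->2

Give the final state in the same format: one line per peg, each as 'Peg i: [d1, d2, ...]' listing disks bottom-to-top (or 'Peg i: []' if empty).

Answer: Peg 0: []
Peg 1: [3]
Peg 2: [4, 2, 1]

Derivation:
After move 1 (2->1):
Peg 0: [1]
Peg 1: [2]
Peg 2: [4, 3]

After move 2 (0->2):
Peg 0: []
Peg 1: [2]
Peg 2: [4, 3, 1]

After move 3 (1->0):
Peg 0: [2]
Peg 1: []
Peg 2: [4, 3, 1]

After move 4 (2->0):
Peg 0: [2, 1]
Peg 1: []
Peg 2: [4, 3]

After move 5 (2->1):
Peg 0: [2, 1]
Peg 1: [3]
Peg 2: [4]

After move 6 (0->1):
Peg 0: [2]
Peg 1: [3, 1]
Peg 2: [4]

After move 7 (1->0):
Peg 0: [2, 1]
Peg 1: [3]
Peg 2: [4]

After move 8 (0->1):
Peg 0: [2]
Peg 1: [3, 1]
Peg 2: [4]

After move 9 (0->2):
Peg 0: []
Peg 1: [3, 1]
Peg 2: [4, 2]

After move 10 (1->2):
Peg 0: []
Peg 1: [3]
Peg 2: [4, 2, 1]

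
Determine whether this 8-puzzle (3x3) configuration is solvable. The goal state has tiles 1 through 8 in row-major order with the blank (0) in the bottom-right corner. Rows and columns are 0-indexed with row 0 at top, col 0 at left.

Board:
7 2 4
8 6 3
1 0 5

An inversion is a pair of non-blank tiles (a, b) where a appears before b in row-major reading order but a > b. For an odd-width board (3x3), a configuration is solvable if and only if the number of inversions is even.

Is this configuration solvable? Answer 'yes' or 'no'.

Inversions (pairs i<j in row-major order where tile[i] > tile[j] > 0): 17
17 is odd, so the puzzle is not solvable.

Answer: no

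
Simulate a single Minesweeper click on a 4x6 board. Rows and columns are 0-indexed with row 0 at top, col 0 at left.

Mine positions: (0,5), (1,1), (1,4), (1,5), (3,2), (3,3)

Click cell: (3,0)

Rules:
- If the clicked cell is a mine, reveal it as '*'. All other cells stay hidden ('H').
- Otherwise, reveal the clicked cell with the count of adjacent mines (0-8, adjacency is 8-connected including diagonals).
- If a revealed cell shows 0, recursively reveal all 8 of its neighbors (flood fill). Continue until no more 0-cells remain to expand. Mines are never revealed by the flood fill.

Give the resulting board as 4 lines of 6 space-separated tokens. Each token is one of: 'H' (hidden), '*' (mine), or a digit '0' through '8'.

H H H H H H
H H H H H H
1 2 H H H H
0 1 H H H H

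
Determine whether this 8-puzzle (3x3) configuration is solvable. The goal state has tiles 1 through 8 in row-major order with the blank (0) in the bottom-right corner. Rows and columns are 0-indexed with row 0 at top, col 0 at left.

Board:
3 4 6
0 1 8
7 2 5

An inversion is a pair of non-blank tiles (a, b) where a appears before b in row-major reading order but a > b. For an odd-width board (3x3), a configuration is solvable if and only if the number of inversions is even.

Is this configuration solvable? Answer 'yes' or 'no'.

Answer: yes

Derivation:
Inversions (pairs i<j in row-major order where tile[i] > tile[j] > 0): 12
12 is even, so the puzzle is solvable.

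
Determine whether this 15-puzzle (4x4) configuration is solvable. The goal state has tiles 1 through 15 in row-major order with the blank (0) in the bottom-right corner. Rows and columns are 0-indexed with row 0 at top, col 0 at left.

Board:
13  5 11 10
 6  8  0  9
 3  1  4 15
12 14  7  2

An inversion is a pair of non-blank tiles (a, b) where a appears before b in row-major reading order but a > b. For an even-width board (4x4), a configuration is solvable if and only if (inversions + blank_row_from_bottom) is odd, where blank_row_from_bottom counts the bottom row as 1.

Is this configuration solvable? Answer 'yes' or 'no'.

Inversions: 59
Blank is in row 1 (0-indexed from top), which is row 3 counting from the bottom (bottom = 1).
59 + 3 = 62, which is even, so the puzzle is not solvable.

Answer: no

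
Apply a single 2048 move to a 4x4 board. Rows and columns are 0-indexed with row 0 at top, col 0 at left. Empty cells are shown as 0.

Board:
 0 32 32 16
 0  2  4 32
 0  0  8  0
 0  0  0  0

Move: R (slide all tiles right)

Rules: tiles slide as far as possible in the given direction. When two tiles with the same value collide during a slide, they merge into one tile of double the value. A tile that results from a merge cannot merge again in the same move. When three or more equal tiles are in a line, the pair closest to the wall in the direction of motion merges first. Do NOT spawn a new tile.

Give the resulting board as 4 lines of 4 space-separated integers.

Slide right:
row 0: [0, 32, 32, 16] -> [0, 0, 64, 16]
row 1: [0, 2, 4, 32] -> [0, 2, 4, 32]
row 2: [0, 0, 8, 0] -> [0, 0, 0, 8]
row 3: [0, 0, 0, 0] -> [0, 0, 0, 0]

Answer:  0  0 64 16
 0  2  4 32
 0  0  0  8
 0  0  0  0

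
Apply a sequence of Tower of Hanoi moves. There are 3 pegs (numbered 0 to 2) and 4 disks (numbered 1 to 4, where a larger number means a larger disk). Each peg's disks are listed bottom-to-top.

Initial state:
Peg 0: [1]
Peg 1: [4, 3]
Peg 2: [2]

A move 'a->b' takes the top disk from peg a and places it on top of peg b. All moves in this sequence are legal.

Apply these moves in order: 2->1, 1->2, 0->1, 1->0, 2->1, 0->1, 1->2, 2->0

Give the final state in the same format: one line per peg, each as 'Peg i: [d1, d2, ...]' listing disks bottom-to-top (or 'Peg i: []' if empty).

After move 1 (2->1):
Peg 0: [1]
Peg 1: [4, 3, 2]
Peg 2: []

After move 2 (1->2):
Peg 0: [1]
Peg 1: [4, 3]
Peg 2: [2]

After move 3 (0->1):
Peg 0: []
Peg 1: [4, 3, 1]
Peg 2: [2]

After move 4 (1->0):
Peg 0: [1]
Peg 1: [4, 3]
Peg 2: [2]

After move 5 (2->1):
Peg 0: [1]
Peg 1: [4, 3, 2]
Peg 2: []

After move 6 (0->1):
Peg 0: []
Peg 1: [4, 3, 2, 1]
Peg 2: []

After move 7 (1->2):
Peg 0: []
Peg 1: [4, 3, 2]
Peg 2: [1]

After move 8 (2->0):
Peg 0: [1]
Peg 1: [4, 3, 2]
Peg 2: []

Answer: Peg 0: [1]
Peg 1: [4, 3, 2]
Peg 2: []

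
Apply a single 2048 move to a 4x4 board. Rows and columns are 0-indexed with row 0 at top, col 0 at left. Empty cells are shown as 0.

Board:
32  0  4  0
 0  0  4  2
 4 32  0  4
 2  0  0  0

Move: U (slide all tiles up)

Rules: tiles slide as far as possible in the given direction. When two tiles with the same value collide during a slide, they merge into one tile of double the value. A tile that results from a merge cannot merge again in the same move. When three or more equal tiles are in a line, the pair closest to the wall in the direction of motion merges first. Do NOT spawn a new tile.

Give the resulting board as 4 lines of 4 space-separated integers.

Answer: 32 32  8  2
 4  0  0  4
 2  0  0  0
 0  0  0  0

Derivation:
Slide up:
col 0: [32, 0, 4, 2] -> [32, 4, 2, 0]
col 1: [0, 0, 32, 0] -> [32, 0, 0, 0]
col 2: [4, 4, 0, 0] -> [8, 0, 0, 0]
col 3: [0, 2, 4, 0] -> [2, 4, 0, 0]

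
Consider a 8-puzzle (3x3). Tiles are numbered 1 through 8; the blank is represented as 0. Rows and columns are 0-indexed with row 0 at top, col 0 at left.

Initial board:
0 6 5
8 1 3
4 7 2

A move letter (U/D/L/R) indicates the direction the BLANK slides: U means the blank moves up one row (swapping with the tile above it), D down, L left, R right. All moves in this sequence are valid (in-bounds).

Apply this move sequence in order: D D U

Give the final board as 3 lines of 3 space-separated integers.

After move 1 (D):
8 6 5
0 1 3
4 7 2

After move 2 (D):
8 6 5
4 1 3
0 7 2

After move 3 (U):
8 6 5
0 1 3
4 7 2

Answer: 8 6 5
0 1 3
4 7 2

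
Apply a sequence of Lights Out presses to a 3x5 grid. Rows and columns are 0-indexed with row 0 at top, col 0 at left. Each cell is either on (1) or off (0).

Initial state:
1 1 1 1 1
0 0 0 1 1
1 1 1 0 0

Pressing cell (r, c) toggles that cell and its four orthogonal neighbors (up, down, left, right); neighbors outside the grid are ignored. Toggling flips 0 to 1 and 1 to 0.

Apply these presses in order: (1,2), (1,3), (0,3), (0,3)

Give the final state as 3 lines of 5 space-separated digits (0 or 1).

Answer: 1 1 0 0 1
0 1 0 1 0
1 1 0 1 0

Derivation:
After press 1 at (1,2):
1 1 0 1 1
0 1 1 0 1
1 1 0 0 0

After press 2 at (1,3):
1 1 0 0 1
0 1 0 1 0
1 1 0 1 0

After press 3 at (0,3):
1 1 1 1 0
0 1 0 0 0
1 1 0 1 0

After press 4 at (0,3):
1 1 0 0 1
0 1 0 1 0
1 1 0 1 0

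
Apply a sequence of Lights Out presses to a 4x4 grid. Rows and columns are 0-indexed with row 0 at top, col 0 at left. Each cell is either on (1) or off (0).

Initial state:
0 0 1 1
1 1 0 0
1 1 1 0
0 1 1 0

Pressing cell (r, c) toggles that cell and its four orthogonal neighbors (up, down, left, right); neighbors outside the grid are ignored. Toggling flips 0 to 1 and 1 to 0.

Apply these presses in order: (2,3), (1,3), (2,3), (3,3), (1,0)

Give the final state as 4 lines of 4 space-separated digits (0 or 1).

Answer: 1 0 1 0
0 0 1 1
0 1 1 0
0 1 0 1

Derivation:
After press 1 at (2,3):
0 0 1 1
1 1 0 1
1 1 0 1
0 1 1 1

After press 2 at (1,3):
0 0 1 0
1 1 1 0
1 1 0 0
0 1 1 1

After press 3 at (2,3):
0 0 1 0
1 1 1 1
1 1 1 1
0 1 1 0

After press 4 at (3,3):
0 0 1 0
1 1 1 1
1 1 1 0
0 1 0 1

After press 5 at (1,0):
1 0 1 0
0 0 1 1
0 1 1 0
0 1 0 1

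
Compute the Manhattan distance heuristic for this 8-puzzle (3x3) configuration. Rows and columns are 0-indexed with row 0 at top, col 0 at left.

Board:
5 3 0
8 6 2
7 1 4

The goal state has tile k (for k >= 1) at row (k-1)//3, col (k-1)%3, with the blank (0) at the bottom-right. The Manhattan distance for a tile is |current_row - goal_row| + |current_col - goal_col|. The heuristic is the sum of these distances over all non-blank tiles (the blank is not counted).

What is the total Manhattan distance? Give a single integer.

Answer: 14

Derivation:
Tile 5: at (0,0), goal (1,1), distance |0-1|+|0-1| = 2
Tile 3: at (0,1), goal (0,2), distance |0-0|+|1-2| = 1
Tile 8: at (1,0), goal (2,1), distance |1-2|+|0-1| = 2
Tile 6: at (1,1), goal (1,2), distance |1-1|+|1-2| = 1
Tile 2: at (1,2), goal (0,1), distance |1-0|+|2-1| = 2
Tile 7: at (2,0), goal (2,0), distance |2-2|+|0-0| = 0
Tile 1: at (2,1), goal (0,0), distance |2-0|+|1-0| = 3
Tile 4: at (2,2), goal (1,0), distance |2-1|+|2-0| = 3
Sum: 2 + 1 + 2 + 1 + 2 + 0 + 3 + 3 = 14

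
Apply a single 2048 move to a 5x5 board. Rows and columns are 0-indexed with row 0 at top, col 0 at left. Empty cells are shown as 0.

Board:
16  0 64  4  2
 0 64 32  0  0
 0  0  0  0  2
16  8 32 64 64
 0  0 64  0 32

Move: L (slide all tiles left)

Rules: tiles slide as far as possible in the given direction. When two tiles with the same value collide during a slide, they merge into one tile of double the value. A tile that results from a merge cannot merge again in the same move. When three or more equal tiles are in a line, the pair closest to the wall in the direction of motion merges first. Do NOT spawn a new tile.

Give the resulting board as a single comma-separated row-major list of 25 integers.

Slide left:
row 0: [16, 0, 64, 4, 2] -> [16, 64, 4, 2, 0]
row 1: [0, 64, 32, 0, 0] -> [64, 32, 0, 0, 0]
row 2: [0, 0, 0, 0, 2] -> [2, 0, 0, 0, 0]
row 3: [16, 8, 32, 64, 64] -> [16, 8, 32, 128, 0]
row 4: [0, 0, 64, 0, 32] -> [64, 32, 0, 0, 0]

Answer: 16, 64, 4, 2, 0, 64, 32, 0, 0, 0, 2, 0, 0, 0, 0, 16, 8, 32, 128, 0, 64, 32, 0, 0, 0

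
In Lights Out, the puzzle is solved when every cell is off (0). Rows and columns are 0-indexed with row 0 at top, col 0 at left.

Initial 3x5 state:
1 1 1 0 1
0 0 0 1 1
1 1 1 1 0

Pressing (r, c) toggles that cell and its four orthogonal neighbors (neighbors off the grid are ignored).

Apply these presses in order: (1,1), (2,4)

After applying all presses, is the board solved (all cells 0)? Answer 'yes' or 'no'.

After press 1 at (1,1):
1 0 1 0 1
1 1 1 1 1
1 0 1 1 0

After press 2 at (2,4):
1 0 1 0 1
1 1 1 1 0
1 0 1 0 1

Lights still on: 10

Answer: no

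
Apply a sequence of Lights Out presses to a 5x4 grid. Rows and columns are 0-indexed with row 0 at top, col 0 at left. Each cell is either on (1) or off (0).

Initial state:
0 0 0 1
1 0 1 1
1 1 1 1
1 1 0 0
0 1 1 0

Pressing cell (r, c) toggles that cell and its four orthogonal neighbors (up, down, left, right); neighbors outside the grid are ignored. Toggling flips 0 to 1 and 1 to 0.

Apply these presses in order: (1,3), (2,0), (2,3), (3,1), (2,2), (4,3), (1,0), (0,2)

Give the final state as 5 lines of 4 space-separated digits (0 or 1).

Answer: 1 1 1 1
1 1 0 1
1 0 1 0
1 0 0 0
0 0 0 1

Derivation:
After press 1 at (1,3):
0 0 0 0
1 0 0 0
1 1 1 0
1 1 0 0
0 1 1 0

After press 2 at (2,0):
0 0 0 0
0 0 0 0
0 0 1 0
0 1 0 0
0 1 1 0

After press 3 at (2,3):
0 0 0 0
0 0 0 1
0 0 0 1
0 1 0 1
0 1 1 0

After press 4 at (3,1):
0 0 0 0
0 0 0 1
0 1 0 1
1 0 1 1
0 0 1 0

After press 5 at (2,2):
0 0 0 0
0 0 1 1
0 0 1 0
1 0 0 1
0 0 1 0

After press 6 at (4,3):
0 0 0 0
0 0 1 1
0 0 1 0
1 0 0 0
0 0 0 1

After press 7 at (1,0):
1 0 0 0
1 1 1 1
1 0 1 0
1 0 0 0
0 0 0 1

After press 8 at (0,2):
1 1 1 1
1 1 0 1
1 0 1 0
1 0 0 0
0 0 0 1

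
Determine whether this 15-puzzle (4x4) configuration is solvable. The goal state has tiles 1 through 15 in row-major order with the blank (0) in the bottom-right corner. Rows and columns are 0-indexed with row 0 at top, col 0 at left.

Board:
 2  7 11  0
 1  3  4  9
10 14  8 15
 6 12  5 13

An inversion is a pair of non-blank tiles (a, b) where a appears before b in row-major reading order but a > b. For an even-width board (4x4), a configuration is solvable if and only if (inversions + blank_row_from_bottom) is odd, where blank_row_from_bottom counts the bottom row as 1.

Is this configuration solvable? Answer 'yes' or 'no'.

Answer: yes

Derivation:
Inversions: 33
Blank is in row 0 (0-indexed from top), which is row 4 counting from the bottom (bottom = 1).
33 + 4 = 37, which is odd, so the puzzle is solvable.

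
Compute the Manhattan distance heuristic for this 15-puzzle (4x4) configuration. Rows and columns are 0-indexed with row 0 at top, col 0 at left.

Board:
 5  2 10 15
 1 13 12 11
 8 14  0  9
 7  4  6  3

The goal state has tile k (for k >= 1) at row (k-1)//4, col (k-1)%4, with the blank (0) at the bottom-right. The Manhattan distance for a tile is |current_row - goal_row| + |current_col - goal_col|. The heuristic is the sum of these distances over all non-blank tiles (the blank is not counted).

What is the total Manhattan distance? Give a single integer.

Answer: 40

Derivation:
Tile 5: at (0,0), goal (1,0), distance |0-1|+|0-0| = 1
Tile 2: at (0,1), goal (0,1), distance |0-0|+|1-1| = 0
Tile 10: at (0,2), goal (2,1), distance |0-2|+|2-1| = 3
Tile 15: at (0,3), goal (3,2), distance |0-3|+|3-2| = 4
Tile 1: at (1,0), goal (0,0), distance |1-0|+|0-0| = 1
Tile 13: at (1,1), goal (3,0), distance |1-3|+|1-0| = 3
Tile 12: at (1,2), goal (2,3), distance |1-2|+|2-3| = 2
Tile 11: at (1,3), goal (2,2), distance |1-2|+|3-2| = 2
Tile 8: at (2,0), goal (1,3), distance |2-1|+|0-3| = 4
Tile 14: at (2,1), goal (3,1), distance |2-3|+|1-1| = 1
Tile 9: at (2,3), goal (2,0), distance |2-2|+|3-0| = 3
Tile 7: at (3,0), goal (1,2), distance |3-1|+|0-2| = 4
Tile 4: at (3,1), goal (0,3), distance |3-0|+|1-3| = 5
Tile 6: at (3,2), goal (1,1), distance |3-1|+|2-1| = 3
Tile 3: at (3,3), goal (0,2), distance |3-0|+|3-2| = 4
Sum: 1 + 0 + 3 + 4 + 1 + 3 + 2 + 2 + 4 + 1 + 3 + 4 + 5 + 3 + 4 = 40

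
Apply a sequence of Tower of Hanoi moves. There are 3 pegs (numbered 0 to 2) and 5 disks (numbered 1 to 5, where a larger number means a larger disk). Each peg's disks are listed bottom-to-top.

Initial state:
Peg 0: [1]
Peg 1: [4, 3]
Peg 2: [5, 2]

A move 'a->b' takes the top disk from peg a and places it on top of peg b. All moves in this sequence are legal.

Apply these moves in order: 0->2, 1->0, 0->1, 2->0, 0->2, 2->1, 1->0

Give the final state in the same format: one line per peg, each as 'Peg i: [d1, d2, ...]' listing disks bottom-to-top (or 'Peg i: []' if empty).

Answer: Peg 0: [1]
Peg 1: [4, 3]
Peg 2: [5, 2]

Derivation:
After move 1 (0->2):
Peg 0: []
Peg 1: [4, 3]
Peg 2: [5, 2, 1]

After move 2 (1->0):
Peg 0: [3]
Peg 1: [4]
Peg 2: [5, 2, 1]

After move 3 (0->1):
Peg 0: []
Peg 1: [4, 3]
Peg 2: [5, 2, 1]

After move 4 (2->0):
Peg 0: [1]
Peg 1: [4, 3]
Peg 2: [5, 2]

After move 5 (0->2):
Peg 0: []
Peg 1: [4, 3]
Peg 2: [5, 2, 1]

After move 6 (2->1):
Peg 0: []
Peg 1: [4, 3, 1]
Peg 2: [5, 2]

After move 7 (1->0):
Peg 0: [1]
Peg 1: [4, 3]
Peg 2: [5, 2]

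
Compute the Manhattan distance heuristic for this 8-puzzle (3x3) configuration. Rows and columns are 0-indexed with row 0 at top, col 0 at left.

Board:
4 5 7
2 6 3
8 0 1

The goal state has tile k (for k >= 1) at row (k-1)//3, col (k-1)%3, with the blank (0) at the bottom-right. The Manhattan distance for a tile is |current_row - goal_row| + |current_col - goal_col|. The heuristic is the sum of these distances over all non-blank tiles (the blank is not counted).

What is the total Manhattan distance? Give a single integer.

Answer: 15

Derivation:
Tile 4: (0,0)->(1,0) = 1
Tile 5: (0,1)->(1,1) = 1
Tile 7: (0,2)->(2,0) = 4
Tile 2: (1,0)->(0,1) = 2
Tile 6: (1,1)->(1,2) = 1
Tile 3: (1,2)->(0,2) = 1
Tile 8: (2,0)->(2,1) = 1
Tile 1: (2,2)->(0,0) = 4
Sum: 1 + 1 + 4 + 2 + 1 + 1 + 1 + 4 = 15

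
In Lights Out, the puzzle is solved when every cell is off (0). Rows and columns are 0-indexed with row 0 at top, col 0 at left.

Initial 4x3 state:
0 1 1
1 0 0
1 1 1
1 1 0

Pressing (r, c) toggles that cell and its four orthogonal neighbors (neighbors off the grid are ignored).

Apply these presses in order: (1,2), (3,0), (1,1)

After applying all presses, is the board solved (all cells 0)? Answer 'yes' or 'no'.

Answer: yes

Derivation:
After press 1 at (1,2):
0 1 0
1 1 1
1 1 0
1 1 0

After press 2 at (3,0):
0 1 0
1 1 1
0 1 0
0 0 0

After press 3 at (1,1):
0 0 0
0 0 0
0 0 0
0 0 0

Lights still on: 0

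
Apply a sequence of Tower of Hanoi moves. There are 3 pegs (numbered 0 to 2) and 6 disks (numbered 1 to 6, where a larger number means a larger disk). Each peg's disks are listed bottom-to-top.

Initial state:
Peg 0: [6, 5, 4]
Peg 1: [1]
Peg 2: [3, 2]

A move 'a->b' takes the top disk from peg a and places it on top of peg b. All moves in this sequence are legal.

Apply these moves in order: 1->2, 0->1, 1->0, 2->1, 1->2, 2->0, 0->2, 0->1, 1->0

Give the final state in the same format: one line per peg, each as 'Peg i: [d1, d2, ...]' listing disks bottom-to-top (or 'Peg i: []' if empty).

After move 1 (1->2):
Peg 0: [6, 5, 4]
Peg 1: []
Peg 2: [3, 2, 1]

After move 2 (0->1):
Peg 0: [6, 5]
Peg 1: [4]
Peg 2: [3, 2, 1]

After move 3 (1->0):
Peg 0: [6, 5, 4]
Peg 1: []
Peg 2: [3, 2, 1]

After move 4 (2->1):
Peg 0: [6, 5, 4]
Peg 1: [1]
Peg 2: [3, 2]

After move 5 (1->2):
Peg 0: [6, 5, 4]
Peg 1: []
Peg 2: [3, 2, 1]

After move 6 (2->0):
Peg 0: [6, 5, 4, 1]
Peg 1: []
Peg 2: [3, 2]

After move 7 (0->2):
Peg 0: [6, 5, 4]
Peg 1: []
Peg 2: [3, 2, 1]

After move 8 (0->1):
Peg 0: [6, 5]
Peg 1: [4]
Peg 2: [3, 2, 1]

After move 9 (1->0):
Peg 0: [6, 5, 4]
Peg 1: []
Peg 2: [3, 2, 1]

Answer: Peg 0: [6, 5, 4]
Peg 1: []
Peg 2: [3, 2, 1]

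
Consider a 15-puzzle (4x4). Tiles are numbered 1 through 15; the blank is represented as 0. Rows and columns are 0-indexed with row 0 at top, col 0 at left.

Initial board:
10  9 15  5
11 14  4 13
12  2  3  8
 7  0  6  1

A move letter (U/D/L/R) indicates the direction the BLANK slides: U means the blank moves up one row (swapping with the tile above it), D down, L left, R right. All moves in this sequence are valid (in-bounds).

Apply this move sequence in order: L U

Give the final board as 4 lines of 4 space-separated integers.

Answer: 10  9 15  5
11 14  4 13
 0  2  3  8
12  7  6  1

Derivation:
After move 1 (L):
10  9 15  5
11 14  4 13
12  2  3  8
 0  7  6  1

After move 2 (U):
10  9 15  5
11 14  4 13
 0  2  3  8
12  7  6  1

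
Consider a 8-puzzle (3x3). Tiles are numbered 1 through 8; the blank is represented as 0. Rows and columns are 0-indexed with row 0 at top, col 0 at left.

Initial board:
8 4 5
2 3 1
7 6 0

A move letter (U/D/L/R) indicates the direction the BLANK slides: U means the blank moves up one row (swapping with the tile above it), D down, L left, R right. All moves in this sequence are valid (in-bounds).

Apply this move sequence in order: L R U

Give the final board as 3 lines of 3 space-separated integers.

Answer: 8 4 5
2 3 0
7 6 1

Derivation:
After move 1 (L):
8 4 5
2 3 1
7 0 6

After move 2 (R):
8 4 5
2 3 1
7 6 0

After move 3 (U):
8 4 5
2 3 0
7 6 1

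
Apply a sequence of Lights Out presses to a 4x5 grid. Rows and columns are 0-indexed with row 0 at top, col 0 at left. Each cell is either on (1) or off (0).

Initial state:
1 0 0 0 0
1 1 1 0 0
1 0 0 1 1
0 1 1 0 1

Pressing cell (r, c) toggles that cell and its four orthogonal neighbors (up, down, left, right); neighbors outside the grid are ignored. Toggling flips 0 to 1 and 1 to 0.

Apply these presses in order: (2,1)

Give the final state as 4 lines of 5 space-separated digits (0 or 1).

After press 1 at (2,1):
1 0 0 0 0
1 0 1 0 0
0 1 1 1 1
0 0 1 0 1

Answer: 1 0 0 0 0
1 0 1 0 0
0 1 1 1 1
0 0 1 0 1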